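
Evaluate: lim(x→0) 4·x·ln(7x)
This is a 0·∞ indeterminate form.

Rewrite 0·∞ as a quotient (0/0 or ∞/∞ form), then apply L'Hôpital's rule:
  lim(x→0) 4·x·ln(7x) = 0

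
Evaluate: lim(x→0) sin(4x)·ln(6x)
This is a 0·∞ indeterminate form.

Rewrite 0·∞ as a quotient (0/0 or ∞/∞ form), then apply L'Hôpital's rule:
  lim(x→0) sin(4x)·ln(6x) = 0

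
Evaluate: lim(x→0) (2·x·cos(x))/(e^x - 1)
This is a 0/0 indeterminate form.

Apply L'Hôpital's rule: differentiate numerator and denominator separately.
  f(x) = 2·x·cos(x)   ⇒   f'(x) = -2·x·sin(x) + 2·cos(x)
  g(x) = e^(x) - 1   ⇒   g'(x) = e^(x)
  lim(x→0) f'(x)/g'(x) = lim(x→0) (-2·x·sin(x) + 2·cos(x))/(e^(x))
  = 2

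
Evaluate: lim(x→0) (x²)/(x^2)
This is a 0/0 indeterminate form.

Apply L'Hôpital's rule: differentiate numerator and denominator separately.
  f(x) = x^2   ⇒   f'(x) = 2·x
  g(x) = x^2   ⇒   g'(x) = 2·x
  lim(x→0) f'(x)/g'(x) = lim(x→0) (2·x)/(2·x)
  = 1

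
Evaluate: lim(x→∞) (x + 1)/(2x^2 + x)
This is an ∞/∞ indeterminate form.

Apply L'Hôpital's rule: differentiate numerator and denominator separately.
  f(x) = x + 1   ⇒   f'(x) = 1
  g(x) = 2·x^2 + x   ⇒   g'(x) = 4·x + 1
  lim(x→∞) f'(x)/g'(x) = lim(x→∞) (1)/(4·x + 1)
  = 0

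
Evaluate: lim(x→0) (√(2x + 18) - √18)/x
This is a standard limit.

Factor or rationalize the expression:
  lim(x→0) (√(2x + 18) - √18)/x = sqrt(2)/6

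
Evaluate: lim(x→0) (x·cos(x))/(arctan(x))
This is a 0/0 indeterminate form.

Apply L'Hôpital's rule: differentiate numerator and denominator separately.
  f(x) = x·cos(x)   ⇒   f'(x) = -x·sin(x) + cos(x)
  g(x) = atan(x)   ⇒   g'(x) = 1/(x^2 + 1)
  lim(x→0) f'(x)/g'(x) = lim(x→0) (-x·sin(x) + cos(x))/(1/(x^2 + 1))
  = 1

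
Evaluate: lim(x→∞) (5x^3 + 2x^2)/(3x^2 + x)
This is an ∞/∞ indeterminate form.

Apply L'Hôpital's rule: differentiate numerator and denominator separately.
  f(x) = 5·x^3 + 2·x^2   ⇒   f'(x) = 15·x^2 + 4·x
  g(x) = 3·x^2 + x   ⇒   g'(x) = 6·x + 1
  lim(x→∞) f'(x)/g'(x) = lim(x→∞) (15·x^2 + 4·x)/(6·x + 1)
  = ∞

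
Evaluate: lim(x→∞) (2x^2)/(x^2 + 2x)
This is an ∞/∞ indeterminate form.

Apply L'Hôpital's rule: differentiate numerator and denominator separately.
  f(x) = 2·x^2   ⇒   f'(x) = 4·x
  g(x) = x^2 + 2·x   ⇒   g'(x) = 2·x + 2
  lim(x→∞) f'(x)/g'(x) = lim(x→∞) (4·x)/(2·x + 2)
  = 2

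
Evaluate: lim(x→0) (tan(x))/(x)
This is a 0/0 indeterminate form.

Apply L'Hôpital's rule: differentiate numerator and denominator separately.
  f(x) = tan(x)   ⇒   f'(x) = tan(x)^2 + 1
  g(x) = x   ⇒   g'(x) = 1
  lim(x→0) f'(x)/g'(x) = lim(x→0) (tan(x)^2 + 1)/(1)
  = 1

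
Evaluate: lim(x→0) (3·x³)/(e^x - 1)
This is a 0/0 indeterminate form.

Apply L'Hôpital's rule: differentiate numerator and denominator separately.
  f(x) = 3·x^3   ⇒   f'(x) = 9·x^2
  g(x) = e^(x) - 1   ⇒   g'(x) = e^(x)
  lim(x→0) f'(x)/g'(x) = lim(x→0) (9·x^2)/(e^(x))
  = 0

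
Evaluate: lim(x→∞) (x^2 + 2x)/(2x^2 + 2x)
This is an ∞/∞ indeterminate form.

Apply L'Hôpital's rule: differentiate numerator and denominator separately.
  f(x) = x^2 + 2·x   ⇒   f'(x) = 2·x + 2
  g(x) = 2·x^2 + 2·x   ⇒   g'(x) = 4·x + 2
  lim(x→∞) f'(x)/g'(x) = lim(x→∞) (2·x + 2)/(4·x + 2)
  = 1/2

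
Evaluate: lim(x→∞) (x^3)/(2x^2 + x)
This is an ∞/∞ indeterminate form.

Apply L'Hôpital's rule: differentiate numerator and denominator separately.
  f(x) = x^3   ⇒   f'(x) = 3·x^2
  g(x) = 2·x^2 + x   ⇒   g'(x) = 4·x + 1
  lim(x→∞) f'(x)/g'(x) = lim(x→∞) (3·x^2)/(4·x + 1)
  = ∞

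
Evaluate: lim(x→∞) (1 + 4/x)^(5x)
This is an exponential indeterminate form.

For exponential indeterminate forms, take the natural log:
  Let L = lim(x→∞) (1 + 4/x)^(5x)
  Then ln(L) = lim(x→∞) [exponent × ln(base)]
  Evaluate using L'Hôpital or standard limits, then exponentiate.
  L = e^(20)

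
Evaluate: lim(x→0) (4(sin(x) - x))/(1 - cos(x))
This is a 0/0 indeterminate form.

Apply L'Hôpital's rule: differentiate numerator and denominator separately.
  f(x) = -4·x + 4·sin(x)   ⇒   f'(x) = 4·cos(x) - 4
  g(x) = 1 - cos(x)   ⇒   g'(x) = sin(x)
  lim(x→0) f'(x)/g'(x) = lim(x→0) (4·cos(x) - 4)/(sin(x))
  = 0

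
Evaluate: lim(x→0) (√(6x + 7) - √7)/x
This is a standard limit.

Factor or rationalize the expression:
  lim(x→0) (√(6x + 7) - √7)/x = 3·sqrt(7)/7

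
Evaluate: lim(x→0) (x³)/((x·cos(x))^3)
This is a 0/0 indeterminate form.

Apply L'Hôpital's rule: differentiate numerator and denominator separately.
  f(x) = x^3   ⇒   f'(x) = 3·x^2
  g(x) = x^3·cos(x)^3   ⇒   g'(x) = -3·x^3·sin(x)·cos(x)^2 + 3·x^2·cos(x)^3
  lim(x→0) f'(x)/g'(x) = lim(x→0) (3·x^2)/(-3·x^3·sin(x)·cos(x)^2 + 3·x^2·cos(x)^3)
  = 1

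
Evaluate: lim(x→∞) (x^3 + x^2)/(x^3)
This is an ∞/∞ indeterminate form.

Apply L'Hôpital's rule: differentiate numerator and denominator separately.
  f(x) = x^3 + x^2   ⇒   f'(x) = 3·x^2 + 2·x
  g(x) = x^3   ⇒   g'(x) = 3·x^2
  lim(x→∞) f'(x)/g'(x) = lim(x→∞) (3·x^2 + 2·x)/(3·x^2)
  = 1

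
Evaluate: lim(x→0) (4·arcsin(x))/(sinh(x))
This is a 0/0 indeterminate form.

Apply L'Hôpital's rule: differentiate numerator and denominator separately.
  f(x) = 4·asin(x)   ⇒   f'(x) = 4/sqrt(1 - x^2)
  g(x) = sinh(x)   ⇒   g'(x) = cosh(x)
  lim(x→0) f'(x)/g'(x) = lim(x→0) (4/sqrt(1 - x^2))/(cosh(x))
  = 4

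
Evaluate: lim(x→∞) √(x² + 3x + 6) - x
This is an ∞-∞ indeterminate form.

Combine fractions or rationalize to convert ∞-∞ to 0/0 form:
  lim(x→∞) √(x² + 3x + 6) - x = 3/2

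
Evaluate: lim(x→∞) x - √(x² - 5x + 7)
This is an ∞-∞ indeterminate form.

Combine fractions or rationalize to convert ∞-∞ to 0/0 form:
  lim(x→∞) x - √(x² - 5x + 7) = 5/2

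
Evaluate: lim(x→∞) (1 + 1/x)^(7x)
This is an exponential indeterminate form.

For exponential indeterminate forms, take the natural log:
  Let L = lim(x→∞) (1 + 1/x)^(7x)
  Then ln(L) = lim(x→∞) [exponent × ln(base)]
  Evaluate using L'Hôpital or standard limits, then exponentiate.
  L = e^(7)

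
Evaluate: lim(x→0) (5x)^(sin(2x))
This is an exponential indeterminate form.

For exponential indeterminate forms, take the natural log:
  Let L = lim(x→0) (5x)^(sin(2x))
  Then ln(L) = lim(x→0) [exponent × ln(base)]
  Evaluate using L'Hôpital or standard limits, then exponentiate.
  L = 1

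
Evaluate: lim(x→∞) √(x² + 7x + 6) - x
This is an ∞-∞ indeterminate form.

Combine fractions or rationalize to convert ∞-∞ to 0/0 form:
  lim(x→∞) √(x² + 7x + 6) - x = 7/2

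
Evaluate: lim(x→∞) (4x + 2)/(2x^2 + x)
This is an ∞/∞ indeterminate form.

Apply L'Hôpital's rule: differentiate numerator and denominator separately.
  f(x) = 4·x + 2   ⇒   f'(x) = 4
  g(x) = 2·x^2 + x   ⇒   g'(x) = 4·x + 1
  lim(x→∞) f'(x)/g'(x) = lim(x→∞) (4)/(4·x + 1)
  = 0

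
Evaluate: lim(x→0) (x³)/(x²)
This is a 0/0 indeterminate form.

Apply L'Hôpital's rule: differentiate numerator and denominator separately.
  f(x) = x^3   ⇒   f'(x) = 3·x^2
  g(x) = x^2   ⇒   g'(x) = 2·x
  lim(x→0) f'(x)/g'(x) = lim(x→0) (3·x^2)/(2·x)
  = 0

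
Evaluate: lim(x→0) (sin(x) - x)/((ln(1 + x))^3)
This is a 0/0 indeterminate form.

Apply L'Hôpital's rule: differentiate numerator and denominator separately.
  f(x) = -x + sin(x)   ⇒   f'(x) = cos(x) - 1
  g(x) = ln(x + 1)^3   ⇒   g'(x) = 3·ln(x + 1)^2/(x + 1)
  lim(x→0) f'(x)/g'(x) = lim(x→0) (cos(x) - 1)/(3·ln(x + 1)^2/(x + 1))
  = -1/6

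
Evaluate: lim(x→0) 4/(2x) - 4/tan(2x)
This is an ∞-∞ indeterminate form.

Combine fractions or rationalize to convert ∞-∞ to 0/0 form:
  lim(x→0) 4/(2x) - 4/tan(2x) = 0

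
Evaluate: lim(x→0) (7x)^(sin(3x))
This is an exponential indeterminate form.

For exponential indeterminate forms, take the natural log:
  Let L = lim(x→0) (7x)^(sin(3x))
  Then ln(L) = lim(x→0) [exponent × ln(base)]
  Evaluate using L'Hôpital or standard limits, then exponentiate.
  L = 1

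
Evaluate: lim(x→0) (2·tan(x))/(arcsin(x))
This is a 0/0 indeterminate form.

Apply L'Hôpital's rule: differentiate numerator and denominator separately.
  f(x) = 2·tan(x)   ⇒   f'(x) = 2·tan(x)^2 + 2
  g(x) = asin(x)   ⇒   g'(x) = 1/sqrt(1 - x^2)
  lim(x→0) f'(x)/g'(x) = lim(x→0) (2·tan(x)^2 + 2)/(1/sqrt(1 - x^2))
  = 2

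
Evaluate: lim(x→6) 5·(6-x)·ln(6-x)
This is a 0·∞ indeterminate form.

Rewrite 0·∞ as a quotient (0/0 or ∞/∞ form), then apply L'Hôpital's rule:
  lim(x→6) 5·(6-x)·ln(6-x) = 0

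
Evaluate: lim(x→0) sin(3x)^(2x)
This is an exponential indeterminate form.

For exponential indeterminate forms, take the natural log:
  Let L = lim(x→0) sin(3x)^(2x)
  Then ln(L) = lim(x→0) [exponent × ln(base)]
  Evaluate using L'Hôpital or standard limits, then exponentiate.
  L = 1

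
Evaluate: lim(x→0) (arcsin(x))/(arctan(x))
This is a 0/0 indeterminate form.

Apply L'Hôpital's rule: differentiate numerator and denominator separately.
  f(x) = asin(x)   ⇒   f'(x) = 1/sqrt(1 - x^2)
  g(x) = atan(x)   ⇒   g'(x) = 1/(x^2 + 1)
  lim(x→0) f'(x)/g'(x) = lim(x→0) (1/sqrt(1 - x^2))/(1/(x^2 + 1))
  = 1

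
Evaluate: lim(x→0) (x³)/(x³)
This is a 0/0 indeterminate form.

Apply L'Hôpital's rule: differentiate numerator and denominator separately.
  f(x) = x^3   ⇒   f'(x) = 3·x^2
  g(x) = x^3   ⇒   g'(x) = 3·x^2
  lim(x→0) f'(x)/g'(x) = lim(x→0) (3·x^2)/(3·x^2)
  = 1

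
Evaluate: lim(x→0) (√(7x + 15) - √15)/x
This is a standard limit.

Factor or rationalize the expression:
  lim(x→0) (√(7x + 15) - √15)/x = 7·sqrt(15)/30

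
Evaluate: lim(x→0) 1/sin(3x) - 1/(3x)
This is an ∞-∞ indeterminate form.

Combine fractions or rationalize to convert ∞-∞ to 0/0 form:
  lim(x→0) 1/sin(3x) - 1/(3x) = 0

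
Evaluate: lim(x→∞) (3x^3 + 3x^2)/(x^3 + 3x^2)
This is an ∞/∞ indeterminate form.

Apply L'Hôpital's rule: differentiate numerator and denominator separately.
  f(x) = 3·x^3 + 3·x^2   ⇒   f'(x) = 9·x^2 + 6·x
  g(x) = x^3 + 3·x^2   ⇒   g'(x) = 3·x^2 + 6·x
  lim(x→∞) f'(x)/g'(x) = lim(x→∞) (9·x^2 + 6·x)/(3·x^2 + 6·x)
  = 3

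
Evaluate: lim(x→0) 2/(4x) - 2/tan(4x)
This is an ∞-∞ indeterminate form.

Combine fractions or rationalize to convert ∞-∞ to 0/0 form:
  lim(x→0) 2/(4x) - 2/tan(4x) = 0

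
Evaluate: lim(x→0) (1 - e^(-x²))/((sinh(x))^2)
This is a 0/0 indeterminate form.

Apply L'Hôpital's rule: differentiate numerator and denominator separately.
  f(x) = 1 - e^(-x^2)   ⇒   f'(x) = 2·x·e^(-x^2)
  g(x) = sinh(x)^2   ⇒   g'(x) = 2·sinh(x)·cosh(x)
  lim(x→0) f'(x)/g'(x) = lim(x→0) (2·x·e^(-x^2))/(2·sinh(x)·cosh(x))
  = 1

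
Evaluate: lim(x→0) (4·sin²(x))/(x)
This is a 0/0 indeterminate form.

Apply L'Hôpital's rule: differentiate numerator and denominator separately.
  f(x) = 4·sin(x)^2   ⇒   f'(x) = 8·sin(x)·cos(x)
  g(x) = x   ⇒   g'(x) = 1
  lim(x→0) f'(x)/g'(x) = lim(x→0) (8·sin(x)·cos(x))/(1)
  = 0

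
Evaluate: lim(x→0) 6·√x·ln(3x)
This is a 0·∞ indeterminate form.

Rewrite 0·∞ as a quotient (0/0 or ∞/∞ form), then apply L'Hôpital's rule:
  lim(x→0) 6·√x·ln(3x) = 0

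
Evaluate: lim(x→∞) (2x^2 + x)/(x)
This is an ∞/∞ indeterminate form.

Apply L'Hôpital's rule: differentiate numerator and denominator separately.
  f(x) = 2·x^2 + x   ⇒   f'(x) = 4·x + 1
  g(x) = x   ⇒   g'(x) = 1
  lim(x→∞) f'(x)/g'(x) = lim(x→∞) (4·x + 1)/(1)
  = ∞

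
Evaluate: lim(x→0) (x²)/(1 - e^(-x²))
This is a 0/0 indeterminate form.

Apply L'Hôpital's rule: differentiate numerator and denominator separately.
  f(x) = x^2   ⇒   f'(x) = 2·x
  g(x) = 1 - e^(-x^2)   ⇒   g'(x) = 2·x·e^(-x^2)
  lim(x→0) f'(x)/g'(x) = lim(x→0) (2·x)/(2·x·e^(-x^2))
  = 1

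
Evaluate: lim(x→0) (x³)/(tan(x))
This is a 0/0 indeterminate form.

Apply L'Hôpital's rule: differentiate numerator and denominator separately.
  f(x) = x^3   ⇒   f'(x) = 3·x^2
  g(x) = tan(x)   ⇒   g'(x) = tan(x)^2 + 1
  lim(x→0) f'(x)/g'(x) = lim(x→0) (3·x^2)/(tan(x)^2 + 1)
  = 0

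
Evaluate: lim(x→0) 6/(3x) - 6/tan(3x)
This is an ∞-∞ indeterminate form.

Combine fractions or rationalize to convert ∞-∞ to 0/0 form:
  lim(x→0) 6/(3x) - 6/tan(3x) = 0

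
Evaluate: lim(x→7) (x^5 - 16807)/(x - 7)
This is a standard limit.

Factor or rationalize the expression:
  lim(x→7) (x^5 - 16807)/(x - 7) = 12005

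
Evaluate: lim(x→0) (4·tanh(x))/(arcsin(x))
This is a 0/0 indeterminate form.

Apply L'Hôpital's rule: differentiate numerator and denominator separately.
  f(x) = 4·tanh(x)   ⇒   f'(x) = 4 - 4·tanh(x)^2
  g(x) = asin(x)   ⇒   g'(x) = 1/sqrt(1 - x^2)
  lim(x→0) f'(x)/g'(x) = lim(x→0) (4 - 4·tanh(x)^2)/(1/sqrt(1 - x^2))
  = 4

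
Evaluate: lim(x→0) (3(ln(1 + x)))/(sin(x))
This is a 0/0 indeterminate form.

Apply L'Hôpital's rule: differentiate numerator and denominator separately.
  f(x) = 3·ln(x + 1)   ⇒   f'(x) = 3/(x + 1)
  g(x) = sin(x)   ⇒   g'(x) = cos(x)
  lim(x→0) f'(x)/g'(x) = lim(x→0) (3/(x + 1))/(cos(x))
  = 3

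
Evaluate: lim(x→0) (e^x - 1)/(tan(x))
This is a 0/0 indeterminate form.

Apply L'Hôpital's rule: differentiate numerator and denominator separately.
  f(x) = e^(x) - 1   ⇒   f'(x) = e^(x)
  g(x) = tan(x)   ⇒   g'(x) = tan(x)^2 + 1
  lim(x→0) f'(x)/g'(x) = lim(x→0) (e^(x))/(tan(x)^2 + 1)
  = 1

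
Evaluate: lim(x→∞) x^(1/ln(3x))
This is an exponential indeterminate form.

For exponential indeterminate forms, take the natural log:
  Let L = lim(x→∞) x^(1/ln(3x))
  Then ln(L) = lim(x→∞) [exponent × ln(base)]
  Evaluate using L'Hôpital or standard limits, then exponentiate.
  L = e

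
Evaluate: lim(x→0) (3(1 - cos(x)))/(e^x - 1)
This is a 0/0 indeterminate form.

Apply L'Hôpital's rule: differentiate numerator and denominator separately.
  f(x) = 3 - 3·cos(x)   ⇒   f'(x) = 3·sin(x)
  g(x) = e^(x) - 1   ⇒   g'(x) = e^(x)
  lim(x→0) f'(x)/g'(x) = lim(x→0) (3·sin(x))/(e^(x))
  = 0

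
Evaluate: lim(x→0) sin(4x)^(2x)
This is an exponential indeterminate form.

For exponential indeterminate forms, take the natural log:
  Let L = lim(x→0) sin(4x)^(2x)
  Then ln(L) = lim(x→0) [exponent × ln(base)]
  Evaluate using L'Hôpital or standard limits, then exponentiate.
  L = 1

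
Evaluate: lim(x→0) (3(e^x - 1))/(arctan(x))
This is a 0/0 indeterminate form.

Apply L'Hôpital's rule: differentiate numerator and denominator separately.
  f(x) = 3·e^(x) - 3   ⇒   f'(x) = 3·e^(x)
  g(x) = atan(x)   ⇒   g'(x) = 1/(x^2 + 1)
  lim(x→0) f'(x)/g'(x) = lim(x→0) (3·e^(x))/(1/(x^2 + 1))
  = 3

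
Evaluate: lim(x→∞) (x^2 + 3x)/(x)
This is an ∞/∞ indeterminate form.

Apply L'Hôpital's rule: differentiate numerator and denominator separately.
  f(x) = x^2 + 3·x   ⇒   f'(x) = 2·x + 3
  g(x) = x   ⇒   g'(x) = 1
  lim(x→∞) f'(x)/g'(x) = lim(x→∞) (2·x + 3)/(1)
  = ∞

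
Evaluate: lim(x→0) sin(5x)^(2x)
This is an exponential indeterminate form.

For exponential indeterminate forms, take the natural log:
  Let L = lim(x→0) sin(5x)^(2x)
  Then ln(L) = lim(x→0) [exponent × ln(base)]
  Evaluate using L'Hôpital or standard limits, then exponentiate.
  L = 1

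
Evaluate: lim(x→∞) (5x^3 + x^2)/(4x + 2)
This is an ∞/∞ indeterminate form.

Apply L'Hôpital's rule: differentiate numerator and denominator separately.
  f(x) = 5·x^3 + x^2   ⇒   f'(x) = 15·x^2 + 2·x
  g(x) = 4·x + 2   ⇒   g'(x) = 4
  lim(x→∞) f'(x)/g'(x) = lim(x→∞) (15·x^2 + 2·x)/(4)
  = ∞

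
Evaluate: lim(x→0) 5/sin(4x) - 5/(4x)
This is an ∞-∞ indeterminate form.

Combine fractions or rationalize to convert ∞-∞ to 0/0 form:
  lim(x→0) 5/sin(4x) - 5/(4x) = 0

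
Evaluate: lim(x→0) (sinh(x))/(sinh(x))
This is a 0/0 indeterminate form.

Apply L'Hôpital's rule: differentiate numerator and denominator separately.
  f(x) = sinh(x)   ⇒   f'(x) = cosh(x)
  g(x) = sinh(x)   ⇒   g'(x) = cosh(x)
  lim(x→0) f'(x)/g'(x) = lim(x→0) (cosh(x))/(cosh(x))
  = 1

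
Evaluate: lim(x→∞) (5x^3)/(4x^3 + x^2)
This is an ∞/∞ indeterminate form.

Apply L'Hôpital's rule: differentiate numerator and denominator separately.
  f(x) = 5·x^3   ⇒   f'(x) = 15·x^2
  g(x) = 4·x^3 + x^2   ⇒   g'(x) = 12·x^2 + 2·x
  lim(x→∞) f'(x)/g'(x) = lim(x→∞) (15·x^2)/(12·x^2 + 2·x)
  = 5/4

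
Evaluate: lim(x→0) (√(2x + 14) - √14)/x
This is a standard limit.

Factor or rationalize the expression:
  lim(x→0) (√(2x + 14) - √14)/x = sqrt(14)/14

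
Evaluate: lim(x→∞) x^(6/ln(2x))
This is an exponential indeterminate form.

For exponential indeterminate forms, take the natural log:
  Let L = lim(x→∞) x^(6/ln(2x))
  Then ln(L) = lim(x→∞) [exponent × ln(base)]
  Evaluate using L'Hôpital or standard limits, then exponentiate.
  L = e^(6)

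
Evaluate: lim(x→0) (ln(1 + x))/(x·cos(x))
This is a 0/0 indeterminate form.

Apply L'Hôpital's rule: differentiate numerator and denominator separately.
  f(x) = ln(x + 1)   ⇒   f'(x) = 1/(x + 1)
  g(x) = x·cos(x)   ⇒   g'(x) = -x·sin(x) + cos(x)
  lim(x→0) f'(x)/g'(x) = lim(x→0) (1/(x + 1))/(-x·sin(x) + cos(x))
  = 1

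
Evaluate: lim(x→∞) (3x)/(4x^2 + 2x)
This is an ∞/∞ indeterminate form.

Apply L'Hôpital's rule: differentiate numerator and denominator separately.
  f(x) = 3·x   ⇒   f'(x) = 3
  g(x) = 4·x^2 + 2·x   ⇒   g'(x) = 8·x + 2
  lim(x→∞) f'(x)/g'(x) = lim(x→∞) (3)/(8·x + 2)
  = 0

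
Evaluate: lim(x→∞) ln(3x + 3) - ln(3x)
This is an ∞-∞ indeterminate form.

Combine fractions or rationalize to convert ∞-∞ to 0/0 form:
  lim(x→∞) ln(3x + 3) - ln(3x) = 0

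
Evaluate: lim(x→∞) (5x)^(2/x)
This is an exponential indeterminate form.

For exponential indeterminate forms, take the natural log:
  Let L = lim(x→∞) (5x)^(2/x)
  Then ln(L) = lim(x→∞) [exponent × ln(base)]
  Evaluate using L'Hôpital or standard limits, then exponentiate.
  L = 1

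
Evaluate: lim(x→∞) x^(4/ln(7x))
This is an exponential indeterminate form.

For exponential indeterminate forms, take the natural log:
  Let L = lim(x→∞) x^(4/ln(7x))
  Then ln(L) = lim(x→∞) [exponent × ln(base)]
  Evaluate using L'Hôpital or standard limits, then exponentiate.
  L = e^(4)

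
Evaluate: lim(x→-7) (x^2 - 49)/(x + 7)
This is a standard limit.

Factor or rationalize the expression:
  lim(x→-7) (x^2 - 49)/(x + 7) = -14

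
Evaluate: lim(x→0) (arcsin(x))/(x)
This is a 0/0 indeterminate form.

Apply L'Hôpital's rule: differentiate numerator and denominator separately.
  f(x) = asin(x)   ⇒   f'(x) = 1/sqrt(1 - x^2)
  g(x) = x   ⇒   g'(x) = 1
  lim(x→0) f'(x)/g'(x) = lim(x→0) (1/sqrt(1 - x^2))/(1)
  = 1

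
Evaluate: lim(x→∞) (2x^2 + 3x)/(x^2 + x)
This is an ∞/∞ indeterminate form.

Apply L'Hôpital's rule: differentiate numerator and denominator separately.
  f(x) = 2·x^2 + 3·x   ⇒   f'(x) = 4·x + 3
  g(x) = x^2 + x   ⇒   g'(x) = 2·x + 1
  lim(x→∞) f'(x)/g'(x) = lim(x→∞) (4·x + 3)/(2·x + 1)
  = 2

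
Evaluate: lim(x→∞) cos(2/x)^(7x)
This is an exponential indeterminate form.

For exponential indeterminate forms, take the natural log:
  Let L = lim(x→∞) cos(2/x)^(7x)
  Then ln(L) = lim(x→∞) [exponent × ln(base)]
  Evaluate using L'Hôpital or standard limits, then exponentiate.
  L = 1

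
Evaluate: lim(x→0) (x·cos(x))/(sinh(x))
This is a 0/0 indeterminate form.

Apply L'Hôpital's rule: differentiate numerator and denominator separately.
  f(x) = x·cos(x)   ⇒   f'(x) = -x·sin(x) + cos(x)
  g(x) = sinh(x)   ⇒   g'(x) = cosh(x)
  lim(x→0) f'(x)/g'(x) = lim(x→0) (-x·sin(x) + cos(x))/(cosh(x))
  = 1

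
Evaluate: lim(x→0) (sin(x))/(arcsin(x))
This is a 0/0 indeterminate form.

Apply L'Hôpital's rule: differentiate numerator and denominator separately.
  f(x) = sin(x)   ⇒   f'(x) = cos(x)
  g(x) = asin(x)   ⇒   g'(x) = 1/sqrt(1 - x^2)
  lim(x→0) f'(x)/g'(x) = lim(x→0) (cos(x))/(1/sqrt(1 - x^2))
  = 1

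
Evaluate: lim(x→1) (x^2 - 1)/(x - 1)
This is a standard limit.

Factor or rationalize the expression:
  lim(x→1) (x^2 - 1)/(x - 1) = 2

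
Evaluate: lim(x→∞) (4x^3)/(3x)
This is an ∞/∞ indeterminate form.

Apply L'Hôpital's rule: differentiate numerator and denominator separately.
  f(x) = 4·x^3   ⇒   f'(x) = 12·x^2
  g(x) = 3·x   ⇒   g'(x) = 3
  lim(x→∞) f'(x)/g'(x) = lim(x→∞) (12·x^2)/(3)
  = ∞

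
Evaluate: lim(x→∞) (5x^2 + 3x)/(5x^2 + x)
This is an ∞/∞ indeterminate form.

Apply L'Hôpital's rule: differentiate numerator and denominator separately.
  f(x) = 5·x^2 + 3·x   ⇒   f'(x) = 10·x + 3
  g(x) = 5·x^2 + x   ⇒   g'(x) = 10·x + 1
  lim(x→∞) f'(x)/g'(x) = lim(x→∞) (10·x + 3)/(10·x + 1)
  = 1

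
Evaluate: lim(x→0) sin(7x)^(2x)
This is an exponential indeterminate form.

For exponential indeterminate forms, take the natural log:
  Let L = lim(x→0) sin(7x)^(2x)
  Then ln(L) = lim(x→0) [exponent × ln(base)]
  Evaluate using L'Hôpital or standard limits, then exponentiate.
  L = 1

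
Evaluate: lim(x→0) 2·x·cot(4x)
This is a 0·∞ indeterminate form.

Rewrite 0·∞ as a quotient (0/0 or ∞/∞ form), then apply L'Hôpital's rule:
  lim(x→0) 2·x·cot(4x) = 1/2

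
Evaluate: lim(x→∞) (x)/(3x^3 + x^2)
This is an ∞/∞ indeterminate form.

Apply L'Hôpital's rule: differentiate numerator and denominator separately.
  f(x) = x   ⇒   f'(x) = 1
  g(x) = 3·x^3 + x^2   ⇒   g'(x) = 9·x^2 + 2·x
  lim(x→∞) f'(x)/g'(x) = lim(x→∞) (1)/(9·x^2 + 2·x)
  = 0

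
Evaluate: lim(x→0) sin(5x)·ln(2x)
This is a 0·∞ indeterminate form.

Rewrite 0·∞ as a quotient (0/0 or ∞/∞ form), then apply L'Hôpital's rule:
  lim(x→0) sin(5x)·ln(2x) = 0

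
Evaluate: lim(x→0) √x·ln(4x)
This is a 0·∞ indeterminate form.

Rewrite 0·∞ as a quotient (0/0 or ∞/∞ form), then apply L'Hôpital's rule:
  lim(x→0) √x·ln(4x) = 0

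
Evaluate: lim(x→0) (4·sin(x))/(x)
This is a 0/0 indeterminate form.

Apply L'Hôpital's rule: differentiate numerator and denominator separately.
  f(x) = 4·sin(x)   ⇒   f'(x) = 4·cos(x)
  g(x) = x   ⇒   g'(x) = 1
  lim(x→0) f'(x)/g'(x) = lim(x→0) (4·cos(x))/(1)
  = 4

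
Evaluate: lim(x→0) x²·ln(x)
This is a 0·∞ indeterminate form.

Rewrite 0·∞ as a quotient (0/0 or ∞/∞ form), then apply L'Hôpital's rule:
  lim(x→0) x²·ln(x) = 0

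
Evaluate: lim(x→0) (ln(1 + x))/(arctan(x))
This is a 0/0 indeterminate form.

Apply L'Hôpital's rule: differentiate numerator and denominator separately.
  f(x) = ln(x + 1)   ⇒   f'(x) = 1/(x + 1)
  g(x) = atan(x)   ⇒   g'(x) = 1/(x^2 + 1)
  lim(x→0) f'(x)/g'(x) = lim(x→0) (1/(x + 1))/(1/(x^2 + 1))
  = 1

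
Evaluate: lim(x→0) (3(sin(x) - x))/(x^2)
This is a 0/0 indeterminate form.

Apply L'Hôpital's rule: differentiate numerator and denominator separately.
  f(x) = -3·x + 3·sin(x)   ⇒   f'(x) = 3·cos(x) - 3
  g(x) = x^2   ⇒   g'(x) = 2·x
  lim(x→0) f'(x)/g'(x) = lim(x→0) (3·cos(x) - 3)/(2·x)
  = 0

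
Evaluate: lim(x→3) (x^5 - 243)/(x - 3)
This is a standard limit.

Factor or rationalize the expression:
  lim(x→3) (x^5 - 243)/(x - 3) = 405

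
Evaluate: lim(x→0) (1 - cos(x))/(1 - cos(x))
This is a 0/0 indeterminate form.

Apply L'Hôpital's rule: differentiate numerator and denominator separately.
  f(x) = 1 - cos(x)   ⇒   f'(x) = sin(x)
  g(x) = 1 - cos(x)   ⇒   g'(x) = sin(x)
  lim(x→0) f'(x)/g'(x) = lim(x→0) (sin(x))/(sin(x))
  = 1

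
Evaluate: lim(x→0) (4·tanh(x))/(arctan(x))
This is a 0/0 indeterminate form.

Apply L'Hôpital's rule: differentiate numerator and denominator separately.
  f(x) = 4·tanh(x)   ⇒   f'(x) = 4 - 4·tanh(x)^2
  g(x) = atan(x)   ⇒   g'(x) = 1/(x^2 + 1)
  lim(x→0) f'(x)/g'(x) = lim(x→0) (4 - 4·tanh(x)^2)/(1/(x^2 + 1))
  = 4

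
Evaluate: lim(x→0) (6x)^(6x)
This is an exponential indeterminate form.

For exponential indeterminate forms, take the natural log:
  Let L = lim(x→0) (6x)^(6x)
  Then ln(L) = lim(x→0) [exponent × ln(base)]
  Evaluate using L'Hôpital or standard limits, then exponentiate.
  L = 1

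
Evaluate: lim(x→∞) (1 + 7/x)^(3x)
This is an exponential indeterminate form.

For exponential indeterminate forms, take the natural log:
  Let L = lim(x→∞) (1 + 7/x)^(3x)
  Then ln(L) = lim(x→∞) [exponent × ln(base)]
  Evaluate using L'Hôpital or standard limits, then exponentiate.
  L = e^(21)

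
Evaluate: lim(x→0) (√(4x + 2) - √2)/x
This is a standard limit.

Factor or rationalize the expression:
  lim(x→0) (√(4x + 2) - √2)/x = sqrt(2)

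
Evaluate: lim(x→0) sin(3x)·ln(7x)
This is a 0·∞ indeterminate form.

Rewrite 0·∞ as a quotient (0/0 or ∞/∞ form), then apply L'Hôpital's rule:
  lim(x→0) sin(3x)·ln(7x) = 0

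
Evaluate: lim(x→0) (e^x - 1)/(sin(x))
This is a 0/0 indeterminate form.

Apply L'Hôpital's rule: differentiate numerator and denominator separately.
  f(x) = e^(x) - 1   ⇒   f'(x) = e^(x)
  g(x) = sin(x)   ⇒   g'(x) = cos(x)
  lim(x→0) f'(x)/g'(x) = lim(x→0) (e^(x))/(cos(x))
  = 1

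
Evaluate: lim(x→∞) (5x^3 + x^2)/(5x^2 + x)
This is an ∞/∞ indeterminate form.

Apply L'Hôpital's rule: differentiate numerator and denominator separately.
  f(x) = 5·x^3 + x^2   ⇒   f'(x) = 15·x^2 + 2·x
  g(x) = 5·x^2 + x   ⇒   g'(x) = 10·x + 1
  lim(x→∞) f'(x)/g'(x) = lim(x→∞) (15·x^2 + 2·x)/(10·x + 1)
  = ∞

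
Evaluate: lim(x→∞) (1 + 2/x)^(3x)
This is an exponential indeterminate form.

For exponential indeterminate forms, take the natural log:
  Let L = lim(x→∞) (1 + 2/x)^(3x)
  Then ln(L) = lim(x→∞) [exponent × ln(base)]
  Evaluate using L'Hôpital or standard limits, then exponentiate.
  L = e^(6)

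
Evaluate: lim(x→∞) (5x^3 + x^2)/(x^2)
This is an ∞/∞ indeterminate form.

Apply L'Hôpital's rule: differentiate numerator and denominator separately.
  f(x) = 5·x^3 + x^2   ⇒   f'(x) = 15·x^2 + 2·x
  g(x) = x^2   ⇒   g'(x) = 2·x
  lim(x→∞) f'(x)/g'(x) = lim(x→∞) (15·x^2 + 2·x)/(2·x)
  = ∞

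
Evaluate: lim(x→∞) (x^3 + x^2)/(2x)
This is an ∞/∞ indeterminate form.

Apply L'Hôpital's rule: differentiate numerator and denominator separately.
  f(x) = x^3 + x^2   ⇒   f'(x) = 3·x^2 + 2·x
  g(x) = 2·x   ⇒   g'(x) = 2
  lim(x→∞) f'(x)/g'(x) = lim(x→∞) (3·x^2 + 2·x)/(2)
  = ∞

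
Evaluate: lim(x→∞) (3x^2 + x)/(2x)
This is an ∞/∞ indeterminate form.

Apply L'Hôpital's rule: differentiate numerator and denominator separately.
  f(x) = 3·x^2 + x   ⇒   f'(x) = 6·x + 1
  g(x) = 2·x   ⇒   g'(x) = 2
  lim(x→∞) f'(x)/g'(x) = lim(x→∞) (6·x + 1)/(2)
  = ∞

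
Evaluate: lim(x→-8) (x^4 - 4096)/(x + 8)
This is a standard limit.

Factor or rationalize the expression:
  lim(x→-8) (x^4 - 4096)/(x + 8) = -2048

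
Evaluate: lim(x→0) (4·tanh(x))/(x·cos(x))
This is a 0/0 indeterminate form.

Apply L'Hôpital's rule: differentiate numerator and denominator separately.
  f(x) = 4·tanh(x)   ⇒   f'(x) = 4 - 4·tanh(x)^2
  g(x) = x·cos(x)   ⇒   g'(x) = -x·sin(x) + cos(x)
  lim(x→0) f'(x)/g'(x) = lim(x→0) (4 - 4·tanh(x)^2)/(-x·sin(x) + cos(x))
  = 4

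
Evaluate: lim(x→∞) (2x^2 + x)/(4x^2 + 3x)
This is an ∞/∞ indeterminate form.

Apply L'Hôpital's rule: differentiate numerator and denominator separately.
  f(x) = 2·x^2 + x   ⇒   f'(x) = 4·x + 1
  g(x) = 4·x^2 + 3·x   ⇒   g'(x) = 8·x + 3
  lim(x→∞) f'(x)/g'(x) = lim(x→∞) (4·x + 1)/(8·x + 3)
  = 1/2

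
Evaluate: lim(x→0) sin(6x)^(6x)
This is an exponential indeterminate form.

For exponential indeterminate forms, take the natural log:
  Let L = lim(x→0) sin(6x)^(6x)
  Then ln(L) = lim(x→0) [exponent × ln(base)]
  Evaluate using L'Hôpital or standard limits, then exponentiate.
  L = 1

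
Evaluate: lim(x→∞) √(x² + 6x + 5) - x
This is an ∞-∞ indeterminate form.

Combine fractions or rationalize to convert ∞-∞ to 0/0 form:
  lim(x→∞) √(x² + 6x + 5) - x = 3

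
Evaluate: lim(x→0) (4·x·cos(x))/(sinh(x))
This is a 0/0 indeterminate form.

Apply L'Hôpital's rule: differentiate numerator and denominator separately.
  f(x) = 4·x·cos(x)   ⇒   f'(x) = -4·x·sin(x) + 4·cos(x)
  g(x) = sinh(x)   ⇒   g'(x) = cosh(x)
  lim(x→0) f'(x)/g'(x) = lim(x→0) (-4·x·sin(x) + 4·cos(x))/(cosh(x))
  = 4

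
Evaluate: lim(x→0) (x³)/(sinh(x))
This is a 0/0 indeterminate form.

Apply L'Hôpital's rule: differentiate numerator and denominator separately.
  f(x) = x^3   ⇒   f'(x) = 3·x^2
  g(x) = sinh(x)   ⇒   g'(x) = cosh(x)
  lim(x→0) f'(x)/g'(x) = lim(x→0) (3·x^2)/(cosh(x))
  = 0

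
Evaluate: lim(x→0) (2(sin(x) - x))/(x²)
This is a 0/0 indeterminate form.

Apply L'Hôpital's rule: differentiate numerator and denominator separately.
  f(x) = -2·x + 2·sin(x)   ⇒   f'(x) = 2·cos(x) - 2
  g(x) = x^2   ⇒   g'(x) = 2·x
  lim(x→0) f'(x)/g'(x) = lim(x→0) (2·cos(x) - 2)/(2·x)
  = 0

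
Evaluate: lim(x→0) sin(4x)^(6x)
This is an exponential indeterminate form.

For exponential indeterminate forms, take the natural log:
  Let L = lim(x→0) sin(4x)^(6x)
  Then ln(L) = lim(x→0) [exponent × ln(base)]
  Evaluate using L'Hôpital or standard limits, then exponentiate.
  L = 1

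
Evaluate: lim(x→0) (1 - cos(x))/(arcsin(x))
This is a 0/0 indeterminate form.

Apply L'Hôpital's rule: differentiate numerator and denominator separately.
  f(x) = 1 - cos(x)   ⇒   f'(x) = sin(x)
  g(x) = asin(x)   ⇒   g'(x) = 1/sqrt(1 - x^2)
  lim(x→0) f'(x)/g'(x) = lim(x→0) (sin(x))/(1/sqrt(1 - x^2))
  = 0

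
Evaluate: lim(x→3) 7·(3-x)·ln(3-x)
This is a 0·∞ indeterminate form.

Rewrite 0·∞ as a quotient (0/0 or ∞/∞ form), then apply L'Hôpital's rule:
  lim(x→3) 7·(3-x)·ln(3-x) = 0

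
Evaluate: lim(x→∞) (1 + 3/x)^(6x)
This is an exponential indeterminate form.

For exponential indeterminate forms, take the natural log:
  Let L = lim(x→∞) (1 + 3/x)^(6x)
  Then ln(L) = lim(x→∞) [exponent × ln(base)]
  Evaluate using L'Hôpital or standard limits, then exponentiate.
  L = e^(18)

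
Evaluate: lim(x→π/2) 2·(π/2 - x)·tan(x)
This is a 0·∞ indeterminate form.

Rewrite 0·∞ as a quotient (0/0 or ∞/∞ form), then apply L'Hôpital's rule:
  lim(x→π/2) 2·(π/2 - x)·tan(x) = 2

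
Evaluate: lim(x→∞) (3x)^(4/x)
This is an exponential indeterminate form.

For exponential indeterminate forms, take the natural log:
  Let L = lim(x→∞) (3x)^(4/x)
  Then ln(L) = lim(x→∞) [exponent × ln(base)]
  Evaluate using L'Hôpital or standard limits, then exponentiate.
  L = 1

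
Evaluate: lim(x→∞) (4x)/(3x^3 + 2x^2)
This is an ∞/∞ indeterminate form.

Apply L'Hôpital's rule: differentiate numerator and denominator separately.
  f(x) = 4·x   ⇒   f'(x) = 4
  g(x) = 3·x^3 + 2·x^2   ⇒   g'(x) = 9·x^2 + 4·x
  lim(x→∞) f'(x)/g'(x) = lim(x→∞) (4)/(9·x^2 + 4·x)
  = 0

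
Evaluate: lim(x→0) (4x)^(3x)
This is an exponential indeterminate form.

For exponential indeterminate forms, take the natural log:
  Let L = lim(x→0) (4x)^(3x)
  Then ln(L) = lim(x→0) [exponent × ln(base)]
  Evaluate using L'Hôpital or standard limits, then exponentiate.
  L = 1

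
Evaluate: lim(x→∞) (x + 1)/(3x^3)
This is an ∞/∞ indeterminate form.

Apply L'Hôpital's rule: differentiate numerator and denominator separately.
  f(x) = x + 1   ⇒   f'(x) = 1
  g(x) = 3·x^3   ⇒   g'(x) = 9·x^2
  lim(x→∞) f'(x)/g'(x) = lim(x→∞) (1)/(9·x^2)
  = 0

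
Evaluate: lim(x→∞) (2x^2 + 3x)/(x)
This is an ∞/∞ indeterminate form.

Apply L'Hôpital's rule: differentiate numerator and denominator separately.
  f(x) = 2·x^2 + 3·x   ⇒   f'(x) = 4·x + 3
  g(x) = x   ⇒   g'(x) = 1
  lim(x→∞) f'(x)/g'(x) = lim(x→∞) (4·x + 3)/(1)
  = ∞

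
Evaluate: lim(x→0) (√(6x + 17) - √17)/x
This is a standard limit.

Factor or rationalize the expression:
  lim(x→0) (√(6x + 17) - √17)/x = 3·sqrt(17)/17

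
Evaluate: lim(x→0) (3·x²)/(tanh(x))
This is a 0/0 indeterminate form.

Apply L'Hôpital's rule: differentiate numerator and denominator separately.
  f(x) = 3·x^2   ⇒   f'(x) = 6·x
  g(x) = tanh(x)   ⇒   g'(x) = 1 - tanh(x)^2
  lim(x→0) f'(x)/g'(x) = lim(x→0) (6·x)/(1 - tanh(x)^2)
  = 0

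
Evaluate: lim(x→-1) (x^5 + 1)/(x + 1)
This is a standard limit.

Factor or rationalize the expression:
  lim(x→-1) (x^5 + 1)/(x + 1) = 5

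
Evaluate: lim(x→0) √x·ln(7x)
This is a 0·∞ indeterminate form.

Rewrite 0·∞ as a quotient (0/0 or ∞/∞ form), then apply L'Hôpital's rule:
  lim(x→0) √x·ln(7x) = 0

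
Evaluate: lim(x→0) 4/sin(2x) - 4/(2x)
This is an ∞-∞ indeterminate form.

Combine fractions or rationalize to convert ∞-∞ to 0/0 form:
  lim(x→0) 4/sin(2x) - 4/(2x) = 0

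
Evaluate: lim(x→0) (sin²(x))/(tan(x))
This is a 0/0 indeterminate form.

Apply L'Hôpital's rule: differentiate numerator and denominator separately.
  f(x) = sin(x)^2   ⇒   f'(x) = 2·sin(x)·cos(x)
  g(x) = tan(x)   ⇒   g'(x) = tan(x)^2 + 1
  lim(x→0) f'(x)/g'(x) = lim(x→0) (2·sin(x)·cos(x))/(tan(x)^2 + 1)
  = 0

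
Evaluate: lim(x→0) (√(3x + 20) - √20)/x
This is a standard limit.

Factor or rationalize the expression:
  lim(x→0) (√(3x + 20) - √20)/x = 3·sqrt(5)/20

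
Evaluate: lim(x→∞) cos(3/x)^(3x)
This is an exponential indeterminate form.

For exponential indeterminate forms, take the natural log:
  Let L = lim(x→∞) cos(3/x)^(3x)
  Then ln(L) = lim(x→∞) [exponent × ln(base)]
  Evaluate using L'Hôpital or standard limits, then exponentiate.
  L = 1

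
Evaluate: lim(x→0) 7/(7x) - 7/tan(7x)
This is an ∞-∞ indeterminate form.

Combine fractions or rationalize to convert ∞-∞ to 0/0 form:
  lim(x→0) 7/(7x) - 7/tan(7x) = 0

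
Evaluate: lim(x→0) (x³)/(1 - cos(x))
This is a 0/0 indeterminate form.

Apply L'Hôpital's rule: differentiate numerator and denominator separately.
  f(x) = x^3   ⇒   f'(x) = 3·x^2
  g(x) = 1 - cos(x)   ⇒   g'(x) = sin(x)
  lim(x→0) f'(x)/g'(x) = lim(x→0) (3·x^2)/(sin(x))
  = 0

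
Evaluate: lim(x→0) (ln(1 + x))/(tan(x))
This is a 0/0 indeterminate form.

Apply L'Hôpital's rule: differentiate numerator and denominator separately.
  f(x) = ln(x + 1)   ⇒   f'(x) = 1/(x + 1)
  g(x) = tan(x)   ⇒   g'(x) = tan(x)^2 + 1
  lim(x→0) f'(x)/g'(x) = lim(x→0) (1/(x + 1))/(tan(x)^2 + 1)
  = 1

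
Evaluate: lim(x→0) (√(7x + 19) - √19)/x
This is a standard limit.

Factor or rationalize the expression:
  lim(x→0) (√(7x + 19) - √19)/x = 7·sqrt(19)/38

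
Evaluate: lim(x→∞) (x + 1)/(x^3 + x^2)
This is an ∞/∞ indeterminate form.

Apply L'Hôpital's rule: differentiate numerator and denominator separately.
  f(x) = x + 1   ⇒   f'(x) = 1
  g(x) = x^3 + x^2   ⇒   g'(x) = 3·x^2 + 2·x
  lim(x→∞) f'(x)/g'(x) = lim(x→∞) (1)/(3·x^2 + 2·x)
  = 0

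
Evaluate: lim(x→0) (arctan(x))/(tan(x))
This is a 0/0 indeterminate form.

Apply L'Hôpital's rule: differentiate numerator and denominator separately.
  f(x) = atan(x)   ⇒   f'(x) = 1/(x^2 + 1)
  g(x) = tan(x)   ⇒   g'(x) = tan(x)^2 + 1
  lim(x→0) f'(x)/g'(x) = lim(x→0) (1/(x^2 + 1))/(tan(x)^2 + 1)
  = 1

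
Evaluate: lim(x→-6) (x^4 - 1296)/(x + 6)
This is a standard limit.

Factor or rationalize the expression:
  lim(x→-6) (x^4 - 1296)/(x + 6) = -864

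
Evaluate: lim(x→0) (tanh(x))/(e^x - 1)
This is a 0/0 indeterminate form.

Apply L'Hôpital's rule: differentiate numerator and denominator separately.
  f(x) = tanh(x)   ⇒   f'(x) = 1 - tanh(x)^2
  g(x) = e^(x) - 1   ⇒   g'(x) = e^(x)
  lim(x→0) f'(x)/g'(x) = lim(x→0) (1 - tanh(x)^2)/(e^(x))
  = 1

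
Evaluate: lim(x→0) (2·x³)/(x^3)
This is a 0/0 indeterminate form.

Apply L'Hôpital's rule: differentiate numerator and denominator separately.
  f(x) = 2·x^3   ⇒   f'(x) = 6·x^2
  g(x) = x^3   ⇒   g'(x) = 3·x^2
  lim(x→0) f'(x)/g'(x) = lim(x→0) (6·x^2)/(3·x^2)
  = 2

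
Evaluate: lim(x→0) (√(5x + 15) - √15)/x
This is a standard limit.

Factor or rationalize the expression:
  lim(x→0) (√(5x + 15) - √15)/x = sqrt(15)/6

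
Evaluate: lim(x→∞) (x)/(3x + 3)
This is an ∞/∞ indeterminate form.

Apply L'Hôpital's rule: differentiate numerator and denominator separately.
  f(x) = x   ⇒   f'(x) = 1
  g(x) = 3·x + 3   ⇒   g'(x) = 3
  lim(x→∞) f'(x)/g'(x) = lim(x→∞) (1)/(3)
  = 1/3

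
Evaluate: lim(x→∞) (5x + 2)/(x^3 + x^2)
This is an ∞/∞ indeterminate form.

Apply L'Hôpital's rule: differentiate numerator and denominator separately.
  f(x) = 5·x + 2   ⇒   f'(x) = 5
  g(x) = x^3 + x^2   ⇒   g'(x) = 3·x^2 + 2·x
  lim(x→∞) f'(x)/g'(x) = lim(x→∞) (5)/(3·x^2 + 2·x)
  = 0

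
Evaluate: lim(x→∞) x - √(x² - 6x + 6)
This is an ∞-∞ indeterminate form.

Combine fractions or rationalize to convert ∞-∞ to 0/0 form:
  lim(x→∞) x - √(x² - 6x + 6) = 3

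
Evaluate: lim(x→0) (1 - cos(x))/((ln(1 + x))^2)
This is a 0/0 indeterminate form.

Apply L'Hôpital's rule: differentiate numerator and denominator separately.
  f(x) = 1 - cos(x)   ⇒   f'(x) = sin(x)
  g(x) = ln(x + 1)^2   ⇒   g'(x) = 2·ln(x + 1)/(x + 1)
  lim(x→0) f'(x)/g'(x) = lim(x→0) (sin(x))/(2·ln(x + 1)/(x + 1))
  = 1/2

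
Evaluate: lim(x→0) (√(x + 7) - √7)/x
This is a standard limit.

Factor or rationalize the expression:
  lim(x→0) (√(x + 7) - √7)/x = sqrt(7)/14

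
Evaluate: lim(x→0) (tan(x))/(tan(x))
This is a 0/0 indeterminate form.

Apply L'Hôpital's rule: differentiate numerator and denominator separately.
  f(x) = tan(x)   ⇒   f'(x) = tan(x)^2 + 1
  g(x) = tan(x)   ⇒   g'(x) = tan(x)^2 + 1
  lim(x→0) f'(x)/g'(x) = lim(x→0) (tan(x)^2 + 1)/(tan(x)^2 + 1)
  = 1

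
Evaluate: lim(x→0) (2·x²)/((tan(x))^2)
This is a 0/0 indeterminate form.

Apply L'Hôpital's rule: differentiate numerator and denominator separately.
  f(x) = 2·x^2   ⇒   f'(x) = 4·x
  g(x) = tan(x)^2   ⇒   g'(x) = (2·tan(x)^2 + 2)·tan(x)
  lim(x→0) f'(x)/g'(x) = lim(x→0) (4·x)/((2·tan(x)^2 + 2)·tan(x))
  = 2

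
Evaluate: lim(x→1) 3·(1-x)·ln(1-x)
This is a 0·∞ indeterminate form.

Rewrite 0·∞ as a quotient (0/0 or ∞/∞ form), then apply L'Hôpital's rule:
  lim(x→1) 3·(1-x)·ln(1-x) = 0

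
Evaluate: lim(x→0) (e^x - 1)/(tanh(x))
This is a 0/0 indeterminate form.

Apply L'Hôpital's rule: differentiate numerator and denominator separately.
  f(x) = e^(x) - 1   ⇒   f'(x) = e^(x)
  g(x) = tanh(x)   ⇒   g'(x) = 1 - tanh(x)^2
  lim(x→0) f'(x)/g'(x) = lim(x→0) (e^(x))/(1 - tanh(x)^2)
  = 1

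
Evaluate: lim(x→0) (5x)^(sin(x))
This is an exponential indeterminate form.

For exponential indeterminate forms, take the natural log:
  Let L = lim(x→0) (5x)^(sin(x))
  Then ln(L) = lim(x→0) [exponent × ln(base)]
  Evaluate using L'Hôpital or standard limits, then exponentiate.
  L = 1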